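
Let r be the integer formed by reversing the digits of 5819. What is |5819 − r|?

3366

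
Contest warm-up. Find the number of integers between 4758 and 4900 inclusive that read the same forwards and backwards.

2

The integers in [4758, 4900] that read the same forwards and backwards: 4774, 4884.
2 qualify.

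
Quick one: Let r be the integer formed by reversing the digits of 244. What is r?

442

Reversing 244 gives 442.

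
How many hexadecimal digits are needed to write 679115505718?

679115505718 in base 16 is 9E1E704036, which has 10 digits.

10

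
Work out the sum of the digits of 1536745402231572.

57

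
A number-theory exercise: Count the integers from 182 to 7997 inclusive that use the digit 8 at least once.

The integers in [182, 7997] that use the digit 8 at least once: 182, 183, 184, 185, 186, 187, …, 7988, 7989.
2138 qualify.

2138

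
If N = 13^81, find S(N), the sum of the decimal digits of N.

13^81 = 1695944113566709517484636187661516861140855543234405659039410058251625487462691115859137613
Sum of its 91 digits: 397.

397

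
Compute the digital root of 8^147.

The digital root of n equals n mod 9 (or 9 when 9 | n), so we need 8^147 mod 9.
8^147 ≡ 8 (mod 9), so the digital root is 8.

8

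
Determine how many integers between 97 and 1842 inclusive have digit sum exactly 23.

The integers in [97, 1842] that have digit sum exactly 23: 599, 689, 698, 779, 788, 797, …, 1787, 1796.
25 qualify.

25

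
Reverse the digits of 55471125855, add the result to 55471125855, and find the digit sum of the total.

Reversal of 55471125855 is 55852117455; 55471125855 + 55852117455 = 111323243310.
Digit sum of 111323243310: 1+1+1+3+2+3+2+4+3+3+1+0 = 24.

24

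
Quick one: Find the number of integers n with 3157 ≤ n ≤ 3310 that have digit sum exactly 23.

The integers in [3157, 3310] that have digit sum exactly 23: 3299.
1 qualifies.

1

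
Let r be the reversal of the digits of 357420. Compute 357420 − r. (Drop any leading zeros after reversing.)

332667

Reverse of 357420 is 24753.
357420 − 24753 = 332667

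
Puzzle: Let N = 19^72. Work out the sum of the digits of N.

379

19^72 = 117559916411211832465951672297276404659712092294244328417048016671441189422251359092181500961
Sum of its 93 digits: 379.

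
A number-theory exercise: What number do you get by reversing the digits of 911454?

454119

Reversing 911454 gives 454119.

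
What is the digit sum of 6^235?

801

6^235 = 733742778851341409619733340198828569000360613136155744207555843248275068459627285161255045871461008670157842224182176643882436644269169168905648473673060076318828543045272322678194176
Sum of its 183 digits: 801.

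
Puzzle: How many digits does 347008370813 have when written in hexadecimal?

347008370813 in base 16 is 50CB4F887D, which has 10 digits.

10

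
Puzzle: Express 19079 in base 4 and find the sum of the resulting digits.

19079 in base 4 is 10222013.
Digit sum: 1+0+2+2+2+0+1+3 = 11.

11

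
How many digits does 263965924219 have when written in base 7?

263965924219 in base 7 is 25033215222664, which has 14 digits.

14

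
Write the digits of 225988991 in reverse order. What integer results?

199889522

Reversing 225988991 gives 199889522.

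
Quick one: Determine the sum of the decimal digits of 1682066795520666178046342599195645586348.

1+6+8+2+0+6+6+7+9+5+5+2+0+6+6+6+1+7+8+0+4+6+3+4+2+5+9+9+1+9+5+6+4+5+5+8+6+3+4+8 = 197

197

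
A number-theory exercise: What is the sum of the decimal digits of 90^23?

108

90^23 = 886293811965250109592900000000000000000000000
Sum of its 45 digits: 108.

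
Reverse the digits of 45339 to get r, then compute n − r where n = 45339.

Reverse of 45339 is 93354.
45339 − 93354 = -48015

-48015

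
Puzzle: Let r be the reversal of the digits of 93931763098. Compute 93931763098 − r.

Reverse of 93931763098 is 89036713939.
93931763098 − 89036713939 = 4895049159

4895049159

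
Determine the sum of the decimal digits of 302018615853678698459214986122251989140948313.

3+0+2+0+1+8+6+1+5+8+5+3+6+7+8+6+9+8+4+5+9+2+1+4+9+8+6+1+2+2+2+5+1+9+8+9+1+4+0+9+4+8+3+1+3 = 206

206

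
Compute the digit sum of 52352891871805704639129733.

118

5+2+3+5+2+8+9+1+8+7+1+8+0+5+7+0+4+6+3+9+1+2+9+7+3+3 = 118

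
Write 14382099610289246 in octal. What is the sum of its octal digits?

52

14382099610289246 in base 8 is 630607060231242136.
Digit sum: 6+3+0+6+0+7+0+6+0+2+3+1+2+4+2+1+3+6 = 52.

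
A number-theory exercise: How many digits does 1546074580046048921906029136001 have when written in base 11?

29

1546074580046048921906029136001 in base 11 is A7A2716778152977565A3A971AA90, which has 29 digits.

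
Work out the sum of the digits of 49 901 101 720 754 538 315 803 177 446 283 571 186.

156

4+9+9+0+1+1+0+1+7+2+0+7+5+4+5+3+8+3+1+5+8+0+3+1+7+7+4+4+6+2+8+3+5+7+1+1+8+6 = 156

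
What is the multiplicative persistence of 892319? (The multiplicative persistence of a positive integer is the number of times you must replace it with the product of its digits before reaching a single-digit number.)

892319 → 3888 → 1536 → 90 → 0 (4 steps)

4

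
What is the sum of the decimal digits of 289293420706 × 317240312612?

289293420706 × 317240312612 = 91775535221366273744072
Sum of its 23 digits: 98.

98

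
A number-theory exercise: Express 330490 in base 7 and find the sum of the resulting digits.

28

330490 in base 7 is 2544346.
Digit sum: 2+5+4+4+3+4+6 = 28.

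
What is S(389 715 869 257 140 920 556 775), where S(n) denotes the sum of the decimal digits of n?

121

3+8+9+7+1+5+8+6+9+2+5+7+1+4+0+9+2+0+5+5+6+7+7+5 = 121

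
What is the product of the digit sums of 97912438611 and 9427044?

1530

S(97912438611) = 9+7+9+1+2+4+3+8+6+1+1 = 51.
S(9427044) = 9+4+2+7+0+4+4 = 30.
51 · 30 = 1530.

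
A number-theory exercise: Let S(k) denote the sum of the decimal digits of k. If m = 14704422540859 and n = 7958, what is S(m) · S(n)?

1595

S(14704422540859) = 1+4+7+0+4+4+2+2+5+4+0+8+5+9 = 55.
S(7958) = 7+9+5+8 = 29.
55 · 29 = 1595.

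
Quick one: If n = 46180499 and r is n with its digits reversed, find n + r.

Reverse of 46180499 is 99408164.
46180499 + 99408164 = 145588663

145588663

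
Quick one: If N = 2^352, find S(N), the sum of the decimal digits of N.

2^352 = 9173994463960286046443283581208347763186259956673124494950355357547691504353939232280074212440502746218496
Sum of its 106 digits: 475.

475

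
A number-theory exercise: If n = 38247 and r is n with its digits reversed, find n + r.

112530

Reverse of 38247 is 74283.
38247 + 74283 = 112530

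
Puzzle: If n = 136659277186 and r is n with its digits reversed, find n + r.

818432233817

Reverse of 136659277186 is 681772956631.
136659277186 + 681772956631 = 818432233817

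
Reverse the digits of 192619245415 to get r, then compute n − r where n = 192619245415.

Reverse of 192619245415 is 514542916291.
192619245415 − 514542916291 = -321923670876

-321923670876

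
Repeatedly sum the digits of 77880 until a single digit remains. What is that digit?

3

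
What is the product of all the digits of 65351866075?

0

6×5×3×5×1×8×6×6×0×7×5 = 0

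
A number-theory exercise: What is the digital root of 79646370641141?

5

7+9+6+4+6+3+7+0+6+4+1+1+4+1 = 59
5+9 = 14
1+4 = 5
(Equivalently, 79646370641141 mod 9 = 5.)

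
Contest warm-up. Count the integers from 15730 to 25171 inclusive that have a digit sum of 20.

643

The integers in [15730, 25171] that have a digit sum of 20: 15734, 15743, 15752, 15761, 15770, 15806, …, 25157, 25166.
643 qualify.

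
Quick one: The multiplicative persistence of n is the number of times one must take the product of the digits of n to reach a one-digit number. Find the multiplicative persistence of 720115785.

1

720115785 → 0 (1 step)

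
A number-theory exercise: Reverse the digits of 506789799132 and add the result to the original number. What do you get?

738787786737

Reverse of 506789799132 is 231997987605.
506789799132 + 231997987605 = 738787786737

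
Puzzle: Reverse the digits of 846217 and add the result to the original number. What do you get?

Reverse of 846217 is 712648.
846217 + 712648 = 1558865

1558865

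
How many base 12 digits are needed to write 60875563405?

60875563405 in base 12 is B96B12A011, which has 10 digits.

10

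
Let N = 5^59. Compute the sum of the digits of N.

191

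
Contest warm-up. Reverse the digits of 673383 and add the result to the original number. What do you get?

Reverse of 673383 is 383376.
673383 + 383376 = 1056759

1056759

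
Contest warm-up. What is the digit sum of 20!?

20! = 2432902008176640000
Sum of its 19 digits: 54.

54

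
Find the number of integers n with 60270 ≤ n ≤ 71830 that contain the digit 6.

10237

The integers in [60270, 71830] that contain the digit 6: 60270, 60271, 60272, 60273, 60274, 60275, …, 71816, 71826.
10237 qualify.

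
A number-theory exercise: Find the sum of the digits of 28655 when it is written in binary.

28655 in base 2 is 110111111101111.
Digit sum: 1+1+0+1+1+1+1+1+1+1+0+1+1+1+1 = 13.

13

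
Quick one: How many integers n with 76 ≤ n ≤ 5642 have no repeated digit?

The integers in [76, 5642] that have no repeated digit: 76, 78, 79, 80, 81, 82, …, 5641, 5642.
2996 qualify.

2996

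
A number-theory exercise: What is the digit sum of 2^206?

283

2^206 = 102844034832575377634685573909834406561420991602098741459288064
Sum of its 63 digits: 283.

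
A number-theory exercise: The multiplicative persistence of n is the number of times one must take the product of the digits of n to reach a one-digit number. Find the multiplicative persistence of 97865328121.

97865328121 → 1451520 → 0 (2 steps)

2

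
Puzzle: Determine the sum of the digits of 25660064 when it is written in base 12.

25660064 in base 12 is 87156A8.
Digit sum: 8+7+1+5+6+10+8 = 45.

45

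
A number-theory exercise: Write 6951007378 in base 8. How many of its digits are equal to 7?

6951007378 in base 8 is 63623772222.
The digit 7 appears 2 times.

2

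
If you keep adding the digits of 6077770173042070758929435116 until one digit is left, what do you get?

1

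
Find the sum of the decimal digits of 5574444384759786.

5+5+7+4+4+4+4+3+8+4+7+5+9+7+8+6 = 90

90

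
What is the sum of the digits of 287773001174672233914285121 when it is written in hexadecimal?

166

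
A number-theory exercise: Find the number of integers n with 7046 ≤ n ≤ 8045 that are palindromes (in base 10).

10

The integers in [7046, 8045] that are palindromes (in base 10): 7117, 7227, 7337, 7447, 7557, 7667, 7777, 7887, 7997, 8008.
10 qualify.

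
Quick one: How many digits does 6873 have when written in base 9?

5

6873 in base 9 is 10376, which has 5 digits.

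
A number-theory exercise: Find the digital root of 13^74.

The digital root of n equals n mod 9 (or 9 when 9 | n), so we need 13^74 mod 9.
13^74 ≡ 7 (mod 9), so the digital root is 7.

7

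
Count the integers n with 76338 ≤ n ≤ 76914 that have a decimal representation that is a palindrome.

6

The integers in [76338, 76914] that have a decimal representation that is a palindrome: 76367, 76467, 76567, 76667, 76767, 76867.
6 qualify.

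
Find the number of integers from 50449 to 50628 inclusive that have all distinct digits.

The integers in [50449, 50628] that have all distinct digits: 50461, 50462, 50463, 50467, 50468, 50469, …, 50627, 50628.
35 qualify.

35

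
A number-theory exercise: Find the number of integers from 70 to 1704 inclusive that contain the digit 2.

470

The integers in [70, 1704] that contain the digit 2: 72, 82, 92, 102, 112, 120, …, 1692, 1702.
470 qualify.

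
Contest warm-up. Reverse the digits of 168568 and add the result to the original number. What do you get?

1034429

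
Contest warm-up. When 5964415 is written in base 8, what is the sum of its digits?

5964415 in base 8 is 26601177.
Digit sum: 2+6+6+0+1+1+7+7 = 30.

30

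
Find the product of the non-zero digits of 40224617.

4×2×2×4×6×1×7 = 2688

2688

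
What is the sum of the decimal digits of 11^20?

94

11^20 = 672749994932560009201
Sum of its 21 digits: 94.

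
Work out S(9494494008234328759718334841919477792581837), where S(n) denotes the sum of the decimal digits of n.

220

9+4+9+4+4+9+4+0+0+8+2+3+4+3+2+8+7+5+9+7+1+8+3+3+4+8+4+1+9+1+9+4+7+7+7+9+2+5+8+1+8+3+7 = 220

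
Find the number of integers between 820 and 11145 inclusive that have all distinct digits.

5000

The integers in [820, 11145] that have all distinct digits: 820, 821, 823, 824, 825, 826, …, 10986, 10987.
5000 qualify.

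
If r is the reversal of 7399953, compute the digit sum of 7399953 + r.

45

Reversal of 7399953 is 3599937; 7399953 + 3599937 = 10999890.
Digit sum of 10999890: 1+0+9+9+9+8+9+0 = 45.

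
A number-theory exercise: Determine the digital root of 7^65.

4

The digital root of n equals n mod 9 (or 9 when 9 | n), so we need 7^65 mod 9.
7^65 ≡ 4 (mod 9), so the digital root is 4.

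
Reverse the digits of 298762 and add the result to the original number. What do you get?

Reverse of 298762 is 267892.
298762 + 267892 = 566654

566654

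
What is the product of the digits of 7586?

1680

7×5×8×6 = 1680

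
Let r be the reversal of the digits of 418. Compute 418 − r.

-396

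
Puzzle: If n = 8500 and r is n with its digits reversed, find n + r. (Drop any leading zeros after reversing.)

8558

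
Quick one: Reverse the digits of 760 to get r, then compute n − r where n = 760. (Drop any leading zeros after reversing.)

Reverse of 760 is 67.
760 − 67 = 693

693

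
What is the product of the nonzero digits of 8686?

2304

8×6×8×6 = 2304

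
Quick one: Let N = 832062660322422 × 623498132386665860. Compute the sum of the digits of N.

159

832062660322422 × 623498132386665860 = 518789514739710858843161179912920
Sum of its 33 digits: 159.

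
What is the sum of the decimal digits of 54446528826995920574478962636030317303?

5+4+4+4+6+5+2+8+8+2+6+9+9+5+9+2+0+5+7+4+4+7+8+9+6+2+6+3+6+0+3+0+3+1+7+3+0+3 = 175

175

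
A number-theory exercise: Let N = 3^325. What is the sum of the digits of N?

3^325 = 115986590936146899820214276370222950880642639288534958865570802779422592811965584455577525628620411912503482940245382107910659010715221236364407794115347443
Sum of its 156 digits: 684.

684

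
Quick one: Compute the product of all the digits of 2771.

98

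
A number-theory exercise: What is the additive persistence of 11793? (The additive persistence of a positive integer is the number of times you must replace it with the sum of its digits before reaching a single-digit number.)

2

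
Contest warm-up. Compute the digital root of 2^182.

4

The digital root of n equals n mod 9 (or 9 when 9 | n), so we need 2^182 mod 9.
2^182 ≡ 4 (mod 9), so the digital root is 4.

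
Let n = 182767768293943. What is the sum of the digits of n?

82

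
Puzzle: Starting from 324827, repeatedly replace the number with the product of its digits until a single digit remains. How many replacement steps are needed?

324827 → 2688 → 768 → 336 → 54 → 20 → 0 (6 steps)

6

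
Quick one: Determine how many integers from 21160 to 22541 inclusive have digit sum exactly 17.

The integers in [21160, 22541] that have digit sum exactly 17: 21167, 21176, 21185, 21194, 21239, 21248, …, 22526, 22535.
112 qualify.

112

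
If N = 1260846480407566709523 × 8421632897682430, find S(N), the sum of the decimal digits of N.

174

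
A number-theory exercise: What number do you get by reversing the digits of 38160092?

Reversing 38160092 gives 29006183.

29006183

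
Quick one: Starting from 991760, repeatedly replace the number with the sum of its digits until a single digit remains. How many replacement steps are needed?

2

991760 → 32 → 5 (2 steps)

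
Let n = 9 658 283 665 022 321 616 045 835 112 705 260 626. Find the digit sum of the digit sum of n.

9

First digit sum: 144.
1+4+4 = 9.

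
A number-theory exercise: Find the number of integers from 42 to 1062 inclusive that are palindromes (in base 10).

97

The integers in [42, 1062] that are palindromes (in base 10): 44, 55, 66, 77, 88, 99, …, 999, 1001.
97 qualify.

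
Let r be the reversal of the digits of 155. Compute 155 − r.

Reverse of 155 is 551.
155 − 551 = -396

-396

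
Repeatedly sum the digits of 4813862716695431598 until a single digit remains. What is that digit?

6

4+8+1+3+8+6+2+7+1+6+6+9+5+4+3+1+5+9+8 = 96
9+6 = 15
1+5 = 6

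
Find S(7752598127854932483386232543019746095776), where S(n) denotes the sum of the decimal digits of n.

7+7+5+2+5+9+8+1+2+7+8+5+4+9+3+2+4+8+3+3+8+6+2+3+2+5+4+3+0+1+9+7+4+6+0+9+5+7+7+6 = 196

196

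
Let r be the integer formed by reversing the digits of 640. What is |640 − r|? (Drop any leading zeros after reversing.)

594

Reverse of 640 is 46.
|640 − 46| = 594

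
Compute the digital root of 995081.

5

9+9+5+0+8+1 = 32
3+2 = 5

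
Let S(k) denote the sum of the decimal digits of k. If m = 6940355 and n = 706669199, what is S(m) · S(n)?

1696

S(6940355) = 6+9+4+0+3+5+5 = 32.
S(706669199) = 7+0+6+6+6+9+1+9+9 = 53.
32 · 53 = 1696.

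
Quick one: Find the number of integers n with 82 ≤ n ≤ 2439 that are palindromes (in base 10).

The integers in [82, 2439] that are palindromes (in base 10): 88, 99, 101, 111, 121, 131, …, 2222, 2332.
106 qualify.

106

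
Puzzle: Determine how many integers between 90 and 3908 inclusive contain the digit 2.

1777

The integers in [90, 3908] that contain the digit 2: 92, 102, 112, 120, 121, 122, …, 3892, 3902.
1777 qualify.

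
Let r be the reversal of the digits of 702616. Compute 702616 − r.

86409

Reverse of 702616 is 616207.
702616 − 616207 = 86409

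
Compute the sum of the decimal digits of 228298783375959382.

2+2+8+2+9+8+7+8+3+3+7+5+9+5+9+3+8+2 = 100

100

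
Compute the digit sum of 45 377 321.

4+5+3+7+7+3+2+1 = 32

32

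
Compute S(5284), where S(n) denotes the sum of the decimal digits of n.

5+2+8+4 = 19

19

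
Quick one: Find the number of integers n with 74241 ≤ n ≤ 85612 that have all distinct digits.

The integers in [74241, 85612] that have all distinct digits: 74250, 74251, 74253, 74256, 74258, 74259, …, 85610, 85612.
3476 qualify.

3476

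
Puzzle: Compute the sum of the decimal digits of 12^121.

585

12^121 = 38100508485364042714820015046678686189921305056254664059114701540579559317427245549185977224148603248867863662287893778528953434112
Sum of its 131 digits: 585.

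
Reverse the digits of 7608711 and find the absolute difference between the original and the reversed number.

6430644

Reverse of 7608711 is 1178067.
|7608711 − 1178067| = 6430644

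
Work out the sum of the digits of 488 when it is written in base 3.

4

488 in base 3 is 200002.
Digit sum: 2+0+0+0+0+2 = 4.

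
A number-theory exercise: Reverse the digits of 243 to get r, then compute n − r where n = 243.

-99

Reverse of 243 is 342.
243 − 342 = -99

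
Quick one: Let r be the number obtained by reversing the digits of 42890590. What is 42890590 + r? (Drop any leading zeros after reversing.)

52400414

Reverse of 42890590 is 9509824.
42890590 + 9509824 = 52400414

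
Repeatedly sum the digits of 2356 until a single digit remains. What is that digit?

7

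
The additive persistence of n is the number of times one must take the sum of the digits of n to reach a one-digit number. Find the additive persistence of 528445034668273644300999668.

528445034668273644300999668 → 131 → 5 (2 steps)

2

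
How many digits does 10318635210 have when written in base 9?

10318635210 in base 9 is 28563288413, which has 11 digits.

11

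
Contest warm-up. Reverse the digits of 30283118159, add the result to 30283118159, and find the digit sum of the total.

Reversal of 30283118159 is 95181138203; 30283118159 + 95181138203 = 125464256362.
Digit sum of 125464256362: 1+2+5+4+6+4+2+5+6+3+6+2 = 46.

46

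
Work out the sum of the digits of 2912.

14

2+9+1+2 = 14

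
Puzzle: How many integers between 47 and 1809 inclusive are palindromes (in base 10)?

103

The integers in [47, 1809] that are palindromes (in base 10): 55, 66, 77, 88, 99, 101, …, 1661, 1771.
103 qualify.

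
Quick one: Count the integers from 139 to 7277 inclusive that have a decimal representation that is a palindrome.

149

The integers in [139, 7277] that have a decimal representation that is a palindrome: 141, 151, 161, 171, 181, 191, …, 7117, 7227.
149 qualify.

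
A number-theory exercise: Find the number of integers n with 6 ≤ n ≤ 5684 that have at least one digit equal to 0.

The integers in [6, 5684] that have at least one digit equal to 0: 10, 20, 30, 40, 50, 60, …, 5670, 5680.
1477 qualify.

1477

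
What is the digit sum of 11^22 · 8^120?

619

11^22 · 8^120 = 191177823289859721702438745713951371609657148959688142157703051246401613140337630618935766990158608288817287152763099679662639415296
Sum of its 132 digits: 619.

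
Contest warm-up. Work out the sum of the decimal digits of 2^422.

607

2^422 = 10830740992659433045228180406808920716548582325686783496759685861775864483615725089999900023844295226942934417817982702456930304
Sum of its 128 digits: 607.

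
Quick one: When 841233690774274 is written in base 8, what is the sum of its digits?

63

841233690774274 in base 8 is 27721437323745402.
Digit sum: 2+7+7+2+1+4+3+7+3+2+3+7+4+5+4+0+2 = 63.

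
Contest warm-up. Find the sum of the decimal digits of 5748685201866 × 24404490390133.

138

5748685201866 × 24404490390133 = 140293732764838582199588178
Sum of its 27 digits: 138.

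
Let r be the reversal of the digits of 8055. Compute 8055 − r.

2547

Reverse of 8055 is 5508.
8055 − 5508 = 2547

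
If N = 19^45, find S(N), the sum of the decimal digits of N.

262

19^45 = 3498743002442937227729601361122964878585526371203662724899
Sum of its 58 digits: 262.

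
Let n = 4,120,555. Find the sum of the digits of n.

4+1+2+0+5+5+5 = 22

22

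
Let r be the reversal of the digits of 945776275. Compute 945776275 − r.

373098726

Reverse of 945776275 is 572677549.
945776275 − 572677549 = 373098726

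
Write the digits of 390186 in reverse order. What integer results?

681093

Reversing 390186 gives 681093.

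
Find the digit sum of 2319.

15

2+3+1+9 = 15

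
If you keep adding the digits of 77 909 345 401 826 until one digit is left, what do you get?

7+7+9+0+9+3+4+5+4+0+1+8+2+6 = 65
6+5 = 11
1+1 = 2

2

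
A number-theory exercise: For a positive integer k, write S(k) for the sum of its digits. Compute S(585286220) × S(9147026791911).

2166

S(585286220) = 5+8+5+2+8+6+2+2+0 = 38.
S(9147026791911) = 9+1+4+7+0+2+6+7+9+1+9+1+1 = 57.
38 · 57 = 2166.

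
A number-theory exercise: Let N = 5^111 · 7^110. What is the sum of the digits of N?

698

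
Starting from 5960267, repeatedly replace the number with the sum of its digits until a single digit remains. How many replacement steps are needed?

5960267 → 35 → 8 (2 steps)

2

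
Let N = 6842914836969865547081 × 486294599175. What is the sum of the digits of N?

6842914836969865547081 × 486294599175 = 3327672527832921237771396986258175
Sum of its 34 digits: 165.

165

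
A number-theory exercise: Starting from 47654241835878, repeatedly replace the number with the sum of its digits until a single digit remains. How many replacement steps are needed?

2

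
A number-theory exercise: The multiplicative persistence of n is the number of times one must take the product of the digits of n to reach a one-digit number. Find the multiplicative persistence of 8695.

8695 → 2160 → 0 (2 steps)

2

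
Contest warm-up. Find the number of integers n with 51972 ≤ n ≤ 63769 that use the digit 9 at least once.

3878

The integers in [51972, 63769] that use the digit 9 at least once: 51972, 51973, 51974, 51975, 51976, 51977, …, 63759, 63769.
3878 qualify.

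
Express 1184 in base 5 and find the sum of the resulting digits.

12

1184 in base 5 is 14214.
Digit sum: 1+4+2+1+4 = 12.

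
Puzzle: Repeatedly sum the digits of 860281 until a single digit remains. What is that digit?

7

8+6+0+2+8+1 = 25
2+5 = 7
(Equivalently, 860281 mod 9 = 7.)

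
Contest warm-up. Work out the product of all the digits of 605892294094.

0

6×0×5×8×9×2×2×9×4×0×9×4 = 0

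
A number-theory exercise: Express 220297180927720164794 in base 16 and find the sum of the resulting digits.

220297180927720164794 in base 16 is BF13CCEDE88B80DBA.
Digit sum: 11+15+1+3+12+12+14+13+14+8+8+11+8+0+13+11+10 = 164.

164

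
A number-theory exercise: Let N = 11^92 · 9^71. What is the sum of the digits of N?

774

11^92 · 9^71 = 36253104654919842712779656791563817549830447500098878604668205666360927116509058114653564471242027840860990256277883397238798631841041124259874663533388869670146889
Sum of its 164 digits: 774.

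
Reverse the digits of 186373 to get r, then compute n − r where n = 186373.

Reverse of 186373 is 373681.
186373 − 373681 = -187308

-187308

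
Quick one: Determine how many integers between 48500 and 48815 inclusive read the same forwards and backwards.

The integers in [48500, 48815] that read the same forwards and backwards: 48584, 48684, 48784.
3 qualify.

3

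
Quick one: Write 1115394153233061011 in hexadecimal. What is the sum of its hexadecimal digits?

86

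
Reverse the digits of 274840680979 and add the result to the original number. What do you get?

Reverse of 274840680979 is 979086048472.
274840680979 + 979086048472 = 1253926729451

1253926729451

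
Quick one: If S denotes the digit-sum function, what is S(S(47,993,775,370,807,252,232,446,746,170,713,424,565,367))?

13

First digit sum: 184.
1+8+4 = 13.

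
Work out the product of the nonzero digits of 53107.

5×3×1×7 = 105

105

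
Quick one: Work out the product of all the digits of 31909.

0

3×1×9×0×9 = 0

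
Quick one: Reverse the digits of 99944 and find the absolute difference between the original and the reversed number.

Reverse of 99944 is 44999.
|99944 − 44999| = 54945

54945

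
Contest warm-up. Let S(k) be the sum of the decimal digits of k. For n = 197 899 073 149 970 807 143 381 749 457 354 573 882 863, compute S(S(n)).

First digit sum: 216.
2+1+6 = 9.

9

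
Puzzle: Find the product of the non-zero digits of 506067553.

5×6×6×7×5×5×3 = 94500

94500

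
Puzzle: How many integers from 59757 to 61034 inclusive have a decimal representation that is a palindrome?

14

The integers in [59757, 61034] that have a decimal representation that is a palindrome: 59795, 59895, 59995, 60006, 60106, 60206, …, 60906, 61016.
14 qualify.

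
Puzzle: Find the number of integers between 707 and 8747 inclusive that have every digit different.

The integers in [707, 8747] that have every digit different: 708, 709, 710, 712, 713, 714, …, 8745, 8746.
4164 qualify.

4164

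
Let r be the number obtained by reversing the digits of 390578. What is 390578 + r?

1265671

Reverse of 390578 is 875093.
390578 + 875093 = 1265671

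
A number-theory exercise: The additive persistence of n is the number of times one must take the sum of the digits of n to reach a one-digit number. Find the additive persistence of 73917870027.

2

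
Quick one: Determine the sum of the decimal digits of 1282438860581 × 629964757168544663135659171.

1282438860581 × 629964757168544663135659171 = 807891285389414769565703221887603038351
Sum of its 39 digits: 182.

182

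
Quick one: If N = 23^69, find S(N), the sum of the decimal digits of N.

440

23^69 = 9103757593578437567350063530651961606674351707875801049359009935355516866292767865363891254263
Sum of its 94 digits: 440.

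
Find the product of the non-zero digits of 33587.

2520

3×3×5×8×7 = 2520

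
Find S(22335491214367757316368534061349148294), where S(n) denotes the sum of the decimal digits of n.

161

2+2+3+3+5+4+9+1+2+1+4+3+6+7+7+5+7+3+1+6+3+6+8+5+3+4+0+6+1+3+4+9+1+4+8+2+9+4 = 161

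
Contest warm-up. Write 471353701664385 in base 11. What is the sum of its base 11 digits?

65

471353701664385 in base 11 is 127207A89473221.
Digit sum: 1+2+7+2+0+7+10+8+9+4+7+3+2+2+1 = 65.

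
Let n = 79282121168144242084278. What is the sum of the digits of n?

7+9+2+8+2+1+2+1+1+6+8+1+4+4+2+4+2+0+8+4+2+7+8 = 93

93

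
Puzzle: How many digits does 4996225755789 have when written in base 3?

4996225755789 in base 3 is 122200122010120012122200120, which has 27 digits.

27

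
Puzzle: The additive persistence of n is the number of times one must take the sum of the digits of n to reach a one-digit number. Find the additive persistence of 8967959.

8967959 → 53 → 8 (2 steps)

2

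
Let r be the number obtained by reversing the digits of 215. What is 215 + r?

Reverse of 215 is 512.
215 + 512 = 727

727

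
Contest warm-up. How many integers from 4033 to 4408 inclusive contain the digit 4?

376

The integers in [4033, 4408] that contain the digit 4: 4033, 4034, 4035, 4036, 4037, 4038, …, 4407, 4408.
376 qualify.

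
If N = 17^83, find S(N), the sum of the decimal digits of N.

422

17^83 = 1340480418895698023067411176743717312981007012239556134605753941864386337047277655624320393544131928113
Sum of its 103 digits: 422.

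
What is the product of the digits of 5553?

5×5×5×3 = 375

375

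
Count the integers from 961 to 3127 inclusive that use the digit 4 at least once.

568

The integers in [961, 3127] that use the digit 4 at least once: 964, 974, 984, 994, 1004, 1014, …, 3114, 3124.
568 qualify.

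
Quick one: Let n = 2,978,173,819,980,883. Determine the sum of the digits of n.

91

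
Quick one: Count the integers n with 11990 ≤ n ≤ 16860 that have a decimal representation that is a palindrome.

48

The integers in [11990, 16860] that have a decimal representation that is a palindrome: 12021, 12121, 12221, 12321, 12421, 12521, …, 16661, 16761.
48 qualify.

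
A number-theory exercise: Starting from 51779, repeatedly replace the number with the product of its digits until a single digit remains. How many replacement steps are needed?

2

51779 → 2205 → 0 (2 steps)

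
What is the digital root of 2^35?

5

The digital root of n equals n mod 9 (or 9 when 9 | n), so we need 2^35 mod 9.
2^35 ≡ 5 (mod 9), so the digital root is 5.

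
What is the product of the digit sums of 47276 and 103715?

442

S(47276) = 4+7+2+7+6 = 26.
S(103715) = 1+0+3+7+1+5 = 17.
26 · 17 = 442.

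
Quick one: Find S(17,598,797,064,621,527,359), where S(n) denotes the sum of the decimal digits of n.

103

1+7+5+9+8+7+9+7+0+6+4+6+2+1+5+2+7+3+5+9 = 103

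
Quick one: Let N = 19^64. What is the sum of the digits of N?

370

19^64 = 6921981926137087576636956665404142898527372227760574567236831247644037253481253121
Sum of its 82 digits: 370.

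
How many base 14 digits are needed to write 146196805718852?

146196805718852 in base 14 is 2815D6AC61420, which has 13 digits.

13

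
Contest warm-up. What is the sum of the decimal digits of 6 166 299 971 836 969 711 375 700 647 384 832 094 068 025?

6+1+6+6+2+9+9+9+7+1+8+3+6+9+6+9+7+1+1+3+7+5+7+0+0+6+4+7+3+8+4+8+3+2+0+9+4+0+6+8+0+2+5 = 207

207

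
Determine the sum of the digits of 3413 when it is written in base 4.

3413 in base 4 is 311111.
Digit sum: 3+1+1+1+1+1 = 8.

8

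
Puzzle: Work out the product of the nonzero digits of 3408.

96

3×4×8 = 96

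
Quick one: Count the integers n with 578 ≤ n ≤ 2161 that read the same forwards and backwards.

54

The integers in [578, 2161] that read the same forwards and backwards: 585, 595, 606, 616, 626, 636, …, 2002, 2112.
54 qualify.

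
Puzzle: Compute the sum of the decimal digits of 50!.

50! = 30414093201713378043612608166064768844377641568960512000000000000
Sum of its 65 digits: 216.

216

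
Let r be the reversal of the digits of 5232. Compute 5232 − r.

2907

Reverse of 5232 is 2325.
5232 − 2325 = 2907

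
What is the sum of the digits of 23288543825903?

2+3+2+8+8+5+4+3+8+2+5+9+0+3 = 62

62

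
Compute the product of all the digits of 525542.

2000

5×2×5×5×4×2 = 2000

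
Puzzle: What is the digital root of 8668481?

5

8+6+6+8+4+8+1 = 41
4+1 = 5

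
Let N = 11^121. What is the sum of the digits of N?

560

11^121 = 1019799756996130681763726671436132304456781416468067415248292558306065071863627636642030949423377254718066066358518538286207211
Sum of its 127 digits: 560.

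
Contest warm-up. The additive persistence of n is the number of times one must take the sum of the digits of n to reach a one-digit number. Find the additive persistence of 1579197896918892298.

3

1579197896918892298 → 118 → 10 → 1 (3 steps)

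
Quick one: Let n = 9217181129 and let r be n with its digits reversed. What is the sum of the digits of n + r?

Reversal of 9217181129 is 9211817129; 9217181129 + 9211817129 = 18428998258.
Digit sum of 18428998258: 1+8+4+2+8+9+9+8+2+5+8 = 64.

64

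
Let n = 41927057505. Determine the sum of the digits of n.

4+1+9+2+7+0+5+7+5+0+5 = 45

45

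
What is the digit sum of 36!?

171

36! = 371993326789901217467999448150835200000000
Sum of its 42 digits: 171.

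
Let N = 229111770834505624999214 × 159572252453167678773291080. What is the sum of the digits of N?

229111770834505624999214 × 159572252453167678773291080 = 36559881335596031256503201278087916226809193211120
Sum of its 50 digits: 199.

199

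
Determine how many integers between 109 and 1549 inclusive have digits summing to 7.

The integers in [109, 1549] that have digits summing to 7: 115, 124, 133, 142, 151, 160, …, 1501, 1510.
54 qualify.

54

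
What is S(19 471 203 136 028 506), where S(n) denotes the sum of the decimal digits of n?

1+9+4+7+1+2+0+3+1+3+6+0+2+8+5+0+6 = 58

58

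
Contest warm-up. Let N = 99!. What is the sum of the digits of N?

648

99! = 933262154439441526816992388562667004907159682643816214685929638952175999932299156089414639761565182862536979208272237582511852109168640000000000000000000000
Sum of its 156 digits: 648.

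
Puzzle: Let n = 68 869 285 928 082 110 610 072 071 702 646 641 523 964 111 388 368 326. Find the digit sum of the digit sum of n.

First digit sum: 222.
2+2+2 = 6.

6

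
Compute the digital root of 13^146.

7

The digital root of n equals n mod 9 (or 9 when 9 | n), so we need 13^146 mod 9.
13^146 ≡ 7 (mod 9), so the digital root is 7.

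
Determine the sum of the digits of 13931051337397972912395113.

107

1+3+9+3+1+0+5+1+3+3+7+3+9+7+9+7+2+9+1+2+3+9+5+1+1+3 = 107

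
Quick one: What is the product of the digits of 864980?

8×6×4×9×8×0 = 0

0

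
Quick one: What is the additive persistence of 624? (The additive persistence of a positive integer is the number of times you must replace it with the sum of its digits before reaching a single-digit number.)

2

624 → 12 → 3 (2 steps)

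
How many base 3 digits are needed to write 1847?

7

1847 in base 3 is 2112102, which has 7 digits.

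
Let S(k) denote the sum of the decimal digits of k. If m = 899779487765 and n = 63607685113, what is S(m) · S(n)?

3956

S(899779487765) = 8+9+9+7+7+9+4+8+7+7+6+5 = 86.
S(63607685113) = 6+3+6+0+7+6+8+5+1+1+3 = 46.
86 · 46 = 3956.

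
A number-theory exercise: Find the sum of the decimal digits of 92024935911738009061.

9+2+0+2+4+9+3+5+9+1+1+7+3+8+0+0+9+0+6+1 = 79

79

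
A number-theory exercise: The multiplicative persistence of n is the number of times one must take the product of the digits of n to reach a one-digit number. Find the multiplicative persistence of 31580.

1

31580 → 0 (1 step)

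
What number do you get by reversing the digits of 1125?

5211

Reversing 1125 gives 5211.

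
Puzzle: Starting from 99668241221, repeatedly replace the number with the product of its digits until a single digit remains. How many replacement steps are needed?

99668241221 → 746496 → 36288 → 2304 → 0 (4 steps)

4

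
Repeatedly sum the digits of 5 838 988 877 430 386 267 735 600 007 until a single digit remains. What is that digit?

3

5+8+3+8+9+8+8+8+7+7+4+3+0+3+8+6+2+6+7+7+3+5+6+0+0+0+0+7 = 138
1+3+8 = 12
1+2 = 3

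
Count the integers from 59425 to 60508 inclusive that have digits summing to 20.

The integers in [59425, 60508] that have digits summing to 20: 59501, 59510, 59600, 60059, 60068, 60077, …, 60482, 60491.
38 qualify.

38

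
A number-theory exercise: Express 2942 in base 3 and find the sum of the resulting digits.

8

2942 in base 3 is 11000222.
Digit sum: 1+1+0+0+0+2+2+2 = 8.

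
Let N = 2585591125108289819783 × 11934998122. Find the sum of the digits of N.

122

2585591125108289819783 × 11934998122 = 30859025222427306045741823447526
Sum of its 32 digits: 122.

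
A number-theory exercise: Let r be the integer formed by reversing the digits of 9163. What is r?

3619

Reversing 9163 gives 3619.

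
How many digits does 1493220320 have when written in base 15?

8

1493220320 in base 15 is 8B15A9B5, which has 8 digits.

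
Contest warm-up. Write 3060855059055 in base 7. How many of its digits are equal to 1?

3060855059055 in base 7 is 434065561503243.
The digit 1 appears 1 time.

1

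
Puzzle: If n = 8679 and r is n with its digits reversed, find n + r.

Reverse of 8679 is 9768.
8679 + 9768 = 18447

18447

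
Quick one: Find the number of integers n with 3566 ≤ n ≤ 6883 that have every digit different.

1697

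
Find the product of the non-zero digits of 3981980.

3×9×8×1×9×8 = 15552

15552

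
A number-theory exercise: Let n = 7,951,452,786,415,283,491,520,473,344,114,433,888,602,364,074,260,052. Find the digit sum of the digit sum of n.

3

First digit sum: 210.
2+1+0 = 3.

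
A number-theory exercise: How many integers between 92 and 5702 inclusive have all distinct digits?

3009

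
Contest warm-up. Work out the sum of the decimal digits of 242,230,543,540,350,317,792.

71

2+4+2+2+3+0+5+4+3+5+4+0+3+5+0+3+1+7+7+9+2 = 71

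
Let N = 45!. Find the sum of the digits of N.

207

45! = 119622220865480194561963161495657715064383733760000000000
Sum of its 57 digits: 207.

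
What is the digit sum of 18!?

54

18! = 6402373705728000
Sum of its 16 digits: 54.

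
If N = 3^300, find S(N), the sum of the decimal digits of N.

693

3^300 = 136891479058588375991326027382088315966463695625337436471480190078368997177499076593800206155688941388250484440597994042813512732765695774566001
Sum of its 144 digits: 693.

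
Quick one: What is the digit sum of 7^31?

115

7^31 = 157775382034845806615042743
Sum of its 27 digits: 115.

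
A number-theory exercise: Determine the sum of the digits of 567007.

5+6+7+0+0+7 = 25

25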